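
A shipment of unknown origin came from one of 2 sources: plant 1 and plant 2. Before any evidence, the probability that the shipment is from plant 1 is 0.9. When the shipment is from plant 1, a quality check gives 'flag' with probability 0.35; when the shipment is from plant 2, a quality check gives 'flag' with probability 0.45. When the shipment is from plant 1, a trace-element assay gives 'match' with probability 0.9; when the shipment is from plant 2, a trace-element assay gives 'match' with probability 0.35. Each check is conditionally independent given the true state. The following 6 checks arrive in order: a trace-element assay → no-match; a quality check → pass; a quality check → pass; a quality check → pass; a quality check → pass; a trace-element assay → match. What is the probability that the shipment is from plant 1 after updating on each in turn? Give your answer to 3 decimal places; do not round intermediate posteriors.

0.874

After a trace-element assay='no-match': P(plant 1) = 0.1·0.9000 / (0.1·0.9000 + 0.65·0.1000) ≈ 0.5806
After a quality check='pass': P(plant 1) = 0.65·0.5806 / (0.65·0.5806 + 0.55·0.4194) ≈ 0.6207
After a quality check='pass': P(plant 1) = 0.65·0.6207 / (0.65·0.6207 + 0.55·0.3793) ≈ 0.6592
After a quality check='pass': P(plant 1) = 0.65·0.6592 / (0.65·0.6592 + 0.55·0.3408) ≈ 0.6956
After a quality check='pass': P(plant 1) = 0.65·0.6956 / (0.65·0.6956 + 0.55·0.3044) ≈ 0.7298
After a trace-element assay='match': P(plant 1) = 0.9·0.7298 / (0.9·0.7298 + 0.35·0.2702) ≈ 0.8741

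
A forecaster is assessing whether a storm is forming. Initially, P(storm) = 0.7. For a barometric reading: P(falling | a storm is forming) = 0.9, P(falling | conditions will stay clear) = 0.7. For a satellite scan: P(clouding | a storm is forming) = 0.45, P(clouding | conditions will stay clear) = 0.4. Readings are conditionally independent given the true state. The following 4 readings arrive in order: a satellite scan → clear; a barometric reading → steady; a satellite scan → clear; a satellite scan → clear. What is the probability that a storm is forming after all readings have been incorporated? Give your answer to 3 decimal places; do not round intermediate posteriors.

0.375

Apply Bayes' rule sequentially, carrying P(storm) forward.
After a satellite scan='clear': P(storm) = 0.55·0.7000 / (0.55·0.7000 + 0.6·0.3000) ≈ 0.6814
After a barometric reading='steady': P(storm) = 0.1·0.6814 / (0.1·0.6814 + 0.3·0.3186) ≈ 0.4162
After a satellite scan='clear': P(storm) = 0.55·0.4162 / (0.55·0.4162 + 0.6·0.5838) ≈ 0.3952
After a satellite scan='clear': P(storm) = 0.55·0.3952 / (0.55·0.3952 + 0.6·0.6048) ≈ 0.3746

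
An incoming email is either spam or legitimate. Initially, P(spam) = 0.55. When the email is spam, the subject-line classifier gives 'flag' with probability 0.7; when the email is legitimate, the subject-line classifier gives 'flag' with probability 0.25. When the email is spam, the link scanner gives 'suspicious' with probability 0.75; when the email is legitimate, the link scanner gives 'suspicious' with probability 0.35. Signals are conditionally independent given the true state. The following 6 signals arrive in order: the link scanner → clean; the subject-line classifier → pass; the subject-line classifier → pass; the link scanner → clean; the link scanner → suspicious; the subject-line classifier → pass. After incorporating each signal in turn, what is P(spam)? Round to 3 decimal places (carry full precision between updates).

Each posterior becomes the prior for the next update.
After the link scanner='clean': P(spam) = 0.25·0.5500 / (0.25·0.5500 + 0.65·0.4500) ≈ 0.3198
After the subject-line classifier='pass': P(spam) = 0.3·0.3198 / (0.3·0.3198 + 0.75·0.6802) ≈ 0.1583
After the subject-line classifier='pass': P(spam) = 0.3·0.1583 / (0.3·0.1583 + 0.75·0.8417) ≈ 0.0700
After the link scanner='clean': P(spam) = 0.25·0.0700 / (0.25·0.0700 + 0.65·0.9300) ≈ 0.0281
After the link scanner='suspicious': P(spam) = 0.75·0.0281 / (0.75·0.0281 + 0.35·0.9719) ≈ 0.0584
After the subject-line classifier='pass': P(spam) = 0.3·0.0584 / (0.3·0.0584 + 0.75·0.9416) ≈ 0.0242

0.024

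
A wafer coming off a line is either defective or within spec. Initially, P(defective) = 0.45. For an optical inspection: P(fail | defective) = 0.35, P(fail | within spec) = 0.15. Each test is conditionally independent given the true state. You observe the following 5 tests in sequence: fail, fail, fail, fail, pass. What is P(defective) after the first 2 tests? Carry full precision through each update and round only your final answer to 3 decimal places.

0.817

After 'fail': P(defective) = 0.35·0.4500 / (0.35·0.4500 + 0.15·0.5500) ≈ 0.6562
After 'fail': P(defective) = 0.35·0.6562 / (0.35·0.6562 + 0.15·0.3438) ≈ 0.8167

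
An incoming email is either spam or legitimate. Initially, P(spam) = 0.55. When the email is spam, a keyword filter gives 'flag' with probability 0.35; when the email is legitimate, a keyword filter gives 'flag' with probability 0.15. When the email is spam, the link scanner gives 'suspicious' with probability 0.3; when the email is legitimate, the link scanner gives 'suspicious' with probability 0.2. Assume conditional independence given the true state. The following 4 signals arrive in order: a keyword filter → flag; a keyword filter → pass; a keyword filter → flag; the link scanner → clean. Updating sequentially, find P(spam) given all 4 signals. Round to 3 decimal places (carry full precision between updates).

0.817

After a keyword filter='flag': P(spam) = 0.35·0.5500 / (0.35·0.5500 + 0.15·0.4500) ≈ 0.7404
After a keyword filter='pass': P(spam) = 0.65·0.7404 / (0.65·0.7404 + 0.85·0.2596) ≈ 0.6856
After a keyword filter='flag': P(spam) = 0.35·0.6856 / (0.35·0.6856 + 0.15·0.3144) ≈ 0.8358
After the link scanner='clean': P(spam) = 0.7·0.8358 / (0.7·0.8358 + 0.8·0.1642) ≈ 0.8166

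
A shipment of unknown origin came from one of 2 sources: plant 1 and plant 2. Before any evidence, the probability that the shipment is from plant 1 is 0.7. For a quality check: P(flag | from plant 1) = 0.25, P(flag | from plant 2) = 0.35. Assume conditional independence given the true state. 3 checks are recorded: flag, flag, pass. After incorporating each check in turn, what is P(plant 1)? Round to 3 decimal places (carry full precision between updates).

After 'flag': P(plant 1) = 0.25·0.7000 / (0.25·0.7000 + 0.35·0.3000) ≈ 0.6250
After 'flag': P(plant 1) = 0.25·0.6250 / (0.25·0.6250 + 0.35·0.3750) ≈ 0.5435
After 'pass': P(plant 1) = 0.75·0.5435 / (0.75·0.5435 + 0.65·0.4565) ≈ 0.5787

0.579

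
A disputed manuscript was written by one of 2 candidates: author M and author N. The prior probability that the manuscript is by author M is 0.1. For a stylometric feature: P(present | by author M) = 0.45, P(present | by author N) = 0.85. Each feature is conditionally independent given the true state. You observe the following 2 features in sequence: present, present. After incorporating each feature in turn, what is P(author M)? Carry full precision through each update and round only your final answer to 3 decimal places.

0.030

Each posterior becomes the prior for the next update.
After 'present': P(author M) = 0.45·0.1000 / (0.45·0.1000 + 0.85·0.9000) ≈ 0.0556
After 'present': P(author M) = 0.45·0.0556 / (0.45·0.0556 + 0.85·0.9444) ≈ 0.0302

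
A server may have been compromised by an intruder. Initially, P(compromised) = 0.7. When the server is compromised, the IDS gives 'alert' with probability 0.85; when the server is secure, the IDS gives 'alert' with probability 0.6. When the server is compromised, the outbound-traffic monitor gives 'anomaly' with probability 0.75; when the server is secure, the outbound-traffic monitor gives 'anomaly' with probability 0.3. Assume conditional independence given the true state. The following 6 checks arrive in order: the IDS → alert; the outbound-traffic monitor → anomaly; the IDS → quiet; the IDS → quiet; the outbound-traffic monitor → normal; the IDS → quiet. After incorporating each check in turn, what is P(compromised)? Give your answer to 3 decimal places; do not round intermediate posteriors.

Apply Bayes' rule sequentially, carrying P(compromised) forward.
After the IDS='alert': P(compromised) = 0.85·0.7000 / (0.85·0.7000 + 0.6·0.3000) ≈ 0.7677
After the outbound-traffic monitor='anomaly': P(compromised) = 0.75·0.7677 / (0.75·0.7677 + 0.3·0.2323) ≈ 0.8921
After the IDS='quiet': P(compromised) = 0.15·0.8921 / (0.15·0.8921 + 0.4·0.1079) ≈ 0.7560
After the IDS='quiet': P(compromised) = 0.15·0.7560 / (0.15·0.7560 + 0.4·0.2440) ≈ 0.5375
After the outbound-traffic monitor='normal': P(compromised) = 0.25·0.5375 / (0.25·0.5375 + 0.7·0.4625) ≈ 0.2933
After the IDS='quiet': P(compromised) = 0.15·0.2933 / (0.15·0.2933 + 0.4·0.7067) ≈ 0.1347

0.135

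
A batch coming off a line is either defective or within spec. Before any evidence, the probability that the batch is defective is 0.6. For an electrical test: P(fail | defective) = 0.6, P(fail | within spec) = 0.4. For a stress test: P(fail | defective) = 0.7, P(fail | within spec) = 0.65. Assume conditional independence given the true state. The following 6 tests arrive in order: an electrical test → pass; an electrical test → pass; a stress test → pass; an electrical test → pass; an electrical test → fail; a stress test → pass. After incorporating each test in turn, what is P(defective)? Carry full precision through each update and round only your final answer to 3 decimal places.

Each posterior becomes the prior for the next update.
After an electrical test='pass': P(defective) = 0.4·0.6000 / (0.4·0.6000 + 0.6·0.4000) ≈ 0.5000
After an electrical test='pass': P(defective) = 0.4·0.5000 / (0.4·0.5000 + 0.6·0.5000) ≈ 0.4000
After a stress test='pass': P(defective) = 0.3·0.4000 / (0.3·0.4000 + 0.35·0.6000) ≈ 0.3636
After an electrical test='pass': P(defective) = 0.4·0.3636 / (0.4·0.3636 + 0.6·0.6364) ≈ 0.2759
After an electrical test='fail': P(defective) = 0.6·0.2759 / (0.6·0.2759 + 0.4·0.7241) ≈ 0.3636
After a stress test='pass': P(defective) = 0.3·0.3636 / (0.3·0.3636 + 0.35·0.6364) ≈ 0.3288

0.329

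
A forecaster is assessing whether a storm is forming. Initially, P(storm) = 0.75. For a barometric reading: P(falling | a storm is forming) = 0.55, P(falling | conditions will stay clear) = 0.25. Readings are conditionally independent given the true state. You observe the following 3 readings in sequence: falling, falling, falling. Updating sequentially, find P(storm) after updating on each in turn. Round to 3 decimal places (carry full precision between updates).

0.970

After 'falling': P(storm) = 0.55·0.7500 / (0.55·0.7500 + 0.25·0.2500) ≈ 0.8684
After 'falling': P(storm) = 0.55·0.8684 / (0.55·0.8684 + 0.25·0.1316) ≈ 0.9356
After 'falling': P(storm) = 0.55·0.9356 / (0.55·0.9356 + 0.25·0.0644) ≈ 0.9696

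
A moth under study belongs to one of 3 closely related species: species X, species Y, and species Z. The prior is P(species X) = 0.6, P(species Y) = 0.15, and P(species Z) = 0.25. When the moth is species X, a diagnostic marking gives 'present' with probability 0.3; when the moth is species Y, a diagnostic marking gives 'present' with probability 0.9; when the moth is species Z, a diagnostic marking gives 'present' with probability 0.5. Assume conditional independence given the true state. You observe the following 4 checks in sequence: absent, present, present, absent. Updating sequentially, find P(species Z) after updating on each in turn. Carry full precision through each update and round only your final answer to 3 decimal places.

0.361

After 'absent': normaliser = 0.7·0.6000 + 0.1·0.1500 + 0.5·0.2500; P(species X) ≈ 0.7500, P(species Y) ≈ 0.0268, P(species Z) ≈ 0.2232
After 'present': normaliser = 0.3·0.7500 + 0.9·0.0268 + 0.5·0.2232; P(species X) ≈ 0.6238, P(species Y) ≈ 0.0668, P(species Z) ≈ 0.3094
After 'present': normaliser = 0.3·0.6238 + 0.9·0.0668 + 0.5·0.3094; P(species X) ≈ 0.4655, P(species Y) ≈ 0.1496, P(species Z) ≈ 0.3849
After 'absent': normaliser = 0.7·0.4655 + 0.1·0.1496 + 0.5·0.3849; P(species X) ≈ 0.6111, P(species Y) ≈ 0.0281, P(species Z) ≈ 0.3609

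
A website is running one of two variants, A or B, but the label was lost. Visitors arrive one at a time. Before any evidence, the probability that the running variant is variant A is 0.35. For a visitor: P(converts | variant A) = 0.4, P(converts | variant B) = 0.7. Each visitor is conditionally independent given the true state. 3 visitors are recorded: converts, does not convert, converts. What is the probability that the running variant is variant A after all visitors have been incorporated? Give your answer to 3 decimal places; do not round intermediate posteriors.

0.260

Apply Bayes' rule sequentially, carrying P(A) forward.
After 'converts': P(A) = 0.4·0.3500 / (0.4·0.3500 + 0.7·0.6500) ≈ 0.2353
After 'does not convert': P(A) = 0.6·0.2353 / (0.6·0.2353 + 0.3·0.7647) ≈ 0.3810
After 'converts': P(A) = 0.4·0.3810 / (0.4·0.3810 + 0.7·0.6190) ≈ 0.2602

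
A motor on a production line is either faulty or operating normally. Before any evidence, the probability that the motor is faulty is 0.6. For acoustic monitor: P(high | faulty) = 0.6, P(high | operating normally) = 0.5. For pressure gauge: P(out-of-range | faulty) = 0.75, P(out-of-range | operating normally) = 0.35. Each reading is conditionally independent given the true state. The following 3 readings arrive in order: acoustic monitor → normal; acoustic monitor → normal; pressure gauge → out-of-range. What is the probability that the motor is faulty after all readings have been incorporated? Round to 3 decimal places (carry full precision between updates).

0.673

Apply Bayes' rule sequentially, carrying P(faulty) forward.
After acoustic monitor='normal': P(faulty) = 0.4·0.6000 / (0.4·0.6000 + 0.5·0.4000) ≈ 0.5455
After acoustic monitor='normal': P(faulty) = 0.4·0.5455 / (0.4·0.5455 + 0.5·0.4545) ≈ 0.4898
After pressure gauge='out-of-range': P(faulty) = 0.75·0.4898 / (0.75·0.4898 + 0.35·0.5102) ≈ 0.6729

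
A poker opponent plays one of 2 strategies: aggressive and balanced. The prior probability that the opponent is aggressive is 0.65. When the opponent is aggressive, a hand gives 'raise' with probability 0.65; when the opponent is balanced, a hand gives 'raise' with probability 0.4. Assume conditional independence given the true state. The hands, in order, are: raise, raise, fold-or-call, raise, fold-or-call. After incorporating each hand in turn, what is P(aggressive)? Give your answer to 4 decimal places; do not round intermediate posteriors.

0.7306

After 'raise': P(aggressive) = 0.65·0.6500 / (0.65·0.6500 + 0.4·0.3500) ≈ 0.7511
After 'raise': P(aggressive) = 0.65·0.7511 / (0.65·0.7511 + 0.4·0.2489) ≈ 0.8306
After 'fold-or-call': P(aggressive) = 0.35·0.8306 / (0.35·0.8306 + 0.6·0.1694) ≈ 0.7410
After 'raise': P(aggressive) = 0.65·0.7410 / (0.65·0.7410 + 0.4·0.2590) ≈ 0.8230
After 'fold-or-call': P(aggressive) = 0.35·0.8230 / (0.35·0.8230 + 0.6·0.1770) ≈ 0.7306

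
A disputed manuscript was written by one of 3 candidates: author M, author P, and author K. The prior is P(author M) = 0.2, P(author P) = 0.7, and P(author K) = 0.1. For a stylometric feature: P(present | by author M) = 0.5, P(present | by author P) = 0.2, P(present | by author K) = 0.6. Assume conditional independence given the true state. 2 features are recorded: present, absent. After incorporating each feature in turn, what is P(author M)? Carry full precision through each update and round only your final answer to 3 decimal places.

Each posterior becomes the prior for the next update.
After 'present': normaliser = 0.5·0.2000 + 0.2·0.7000 + 0.6·0.1000; P(author M) ≈ 0.3333, P(author P) ≈ 0.4667, P(author K) ≈ 0.2000
After 'absent': normaliser = 0.5·0.3333 + 0.8·0.4667 + 0.4·0.2000; P(author M) ≈ 0.2688, P(author P) ≈ 0.6022, P(author K) ≈ 0.1290

0.269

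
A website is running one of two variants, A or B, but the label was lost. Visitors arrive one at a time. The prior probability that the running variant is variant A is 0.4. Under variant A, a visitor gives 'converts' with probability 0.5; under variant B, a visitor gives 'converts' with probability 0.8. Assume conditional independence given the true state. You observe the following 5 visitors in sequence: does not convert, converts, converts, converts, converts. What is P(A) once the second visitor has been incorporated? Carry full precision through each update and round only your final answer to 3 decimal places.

After 'does not convert': P(A) = 0.5·0.4000 / (0.5·0.4000 + 0.2·0.6000) ≈ 0.6250
After 'converts': P(A) = 0.5·0.6250 / (0.5·0.6250 + 0.8·0.3750) ≈ 0.5102

0.510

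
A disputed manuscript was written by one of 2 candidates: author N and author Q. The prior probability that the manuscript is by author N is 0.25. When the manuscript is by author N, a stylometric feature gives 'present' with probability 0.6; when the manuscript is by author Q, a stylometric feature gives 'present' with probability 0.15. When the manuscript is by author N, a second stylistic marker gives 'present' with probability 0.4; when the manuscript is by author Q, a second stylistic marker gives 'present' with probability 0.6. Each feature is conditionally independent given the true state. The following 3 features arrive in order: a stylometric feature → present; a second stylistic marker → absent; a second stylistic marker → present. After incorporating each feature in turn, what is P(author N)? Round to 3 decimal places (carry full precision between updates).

0.571

After a stylometric feature='present': P(author N) = 0.6·0.2500 / (0.6·0.2500 + 0.15·0.7500) ≈ 0.5714
After a second stylistic marker='absent': P(author N) = 0.6·0.5714 / (0.6·0.5714 + 0.4·0.4286) ≈ 0.6667
After a second stylistic marker='present': P(author N) = 0.4·0.6667 / (0.4·0.6667 + 0.6·0.3333) ≈ 0.5714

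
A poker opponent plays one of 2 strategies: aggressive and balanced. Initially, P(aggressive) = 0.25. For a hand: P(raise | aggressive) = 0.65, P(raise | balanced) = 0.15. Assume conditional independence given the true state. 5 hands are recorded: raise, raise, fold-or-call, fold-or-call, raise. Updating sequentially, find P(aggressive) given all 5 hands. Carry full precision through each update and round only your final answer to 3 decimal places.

0.821

Each posterior becomes the prior for the next update.
After 'raise': P(aggressive) = 0.65·0.2500 / (0.65·0.2500 + 0.15·0.7500) ≈ 0.5909
After 'raise': P(aggressive) = 0.65·0.5909 / (0.65·0.5909 + 0.15·0.4091) ≈ 0.8622
After 'fold-or-call': P(aggressive) = 0.35·0.8622 / (0.35·0.8622 + 0.85·0.1378) ≈ 0.7205
After 'fold-or-call': P(aggressive) = 0.35·0.7205 / (0.35·0.7205 + 0.85·0.2795) ≈ 0.5149
After 'raise': P(aggressive) = 0.65·0.5149 / (0.65·0.5149 + 0.15·0.4851) ≈ 0.8214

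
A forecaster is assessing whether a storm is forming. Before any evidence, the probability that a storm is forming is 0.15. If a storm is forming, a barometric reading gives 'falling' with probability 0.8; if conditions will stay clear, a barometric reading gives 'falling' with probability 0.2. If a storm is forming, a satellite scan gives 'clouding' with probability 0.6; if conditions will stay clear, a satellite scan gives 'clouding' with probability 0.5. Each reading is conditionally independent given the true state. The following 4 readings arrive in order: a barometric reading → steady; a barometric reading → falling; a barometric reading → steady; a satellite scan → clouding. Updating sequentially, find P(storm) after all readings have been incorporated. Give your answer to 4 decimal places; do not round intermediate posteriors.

Each posterior becomes the prior for the next update.
After a barometric reading='steady': P(storm) = 0.2·0.1500 / (0.2·0.1500 + 0.8·0.8500) ≈ 0.0423
After a barometric reading='falling': P(storm) = 0.8·0.0423 / (0.8·0.0423 + 0.2·0.9577) ≈ 0.1500
After a barometric reading='steady': P(storm) = 0.2·0.1500 / (0.2·0.1500 + 0.8·0.8500) ≈ 0.0423
After a satellite scan='clouding': P(storm) = 0.6·0.0423 / (0.6·0.0423 + 0.5·0.9577) ≈ 0.0503

0.0503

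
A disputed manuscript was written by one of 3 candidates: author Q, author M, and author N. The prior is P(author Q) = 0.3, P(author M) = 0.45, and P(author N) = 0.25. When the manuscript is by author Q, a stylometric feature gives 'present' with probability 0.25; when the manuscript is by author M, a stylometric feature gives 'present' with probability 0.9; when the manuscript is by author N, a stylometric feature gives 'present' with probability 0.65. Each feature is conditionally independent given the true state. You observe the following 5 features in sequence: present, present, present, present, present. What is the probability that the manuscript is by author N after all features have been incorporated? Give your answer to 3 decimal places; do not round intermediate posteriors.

0.098

After 'present': normaliser = 0.25·0.3000 + 0.9·0.4500 + 0.65·0.2500; P(author Q) ≈ 0.1167, P(author M) ≈ 0.6304, P(author N) ≈ 0.2529
After 'present': normaliser = 0.25·0.1167 + 0.9·0.6304 + 0.65·0.2529; P(author Q) ≈ 0.0384, P(author M) ≈ 0.7456, P(author N) ≈ 0.2161
After 'present': normaliser = 0.25·0.0384 + 0.9·0.7456 + 0.65·0.2161; P(author Q) ≈ 0.0117, P(author M) ≈ 0.8173, P(author N) ≈ 0.1710
After 'present': normaliser = 0.25·0.0117 + 0.9·0.8173 + 0.65·0.1710; P(author Q) ≈ 0.0034, P(author M) ≈ 0.8657, P(author N) ≈ 0.1309
After 'present': normaliser = 0.25·0.0034 + 0.9·0.8657 + 0.65·0.1309; P(author Q) ≈ 0.0010, P(author M) ≈ 0.9007, P(author N) ≈ 0.0983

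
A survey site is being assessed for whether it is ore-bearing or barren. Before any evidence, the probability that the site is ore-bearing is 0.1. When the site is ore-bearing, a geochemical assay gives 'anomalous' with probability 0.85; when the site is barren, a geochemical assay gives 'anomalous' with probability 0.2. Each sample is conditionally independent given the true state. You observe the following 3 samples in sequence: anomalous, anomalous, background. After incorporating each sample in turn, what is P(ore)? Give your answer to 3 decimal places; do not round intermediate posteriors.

0.273

After 'anomalous': P(ore) = 0.85·0.1000 / (0.85·0.1000 + 0.2·0.9000) ≈ 0.3208
After 'anomalous': P(ore) = 0.85·0.3208 / (0.85·0.3208 + 0.2·0.6792) ≈ 0.6674
After 'background': P(ore) = 0.15·0.6674 / (0.15·0.6674 + 0.8·0.3326) ≈ 0.2734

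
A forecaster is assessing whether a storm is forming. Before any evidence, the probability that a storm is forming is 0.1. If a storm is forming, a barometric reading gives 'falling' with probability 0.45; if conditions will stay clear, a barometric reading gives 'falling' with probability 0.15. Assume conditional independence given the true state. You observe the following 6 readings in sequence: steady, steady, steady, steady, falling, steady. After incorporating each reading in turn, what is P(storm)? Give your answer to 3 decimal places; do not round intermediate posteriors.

After 'steady': P(storm) = 0.55·0.1000 / (0.55·0.1000 + 0.85·0.9000) ≈ 0.0671
After 'steady': P(storm) = 0.55·0.0671 / (0.55·0.0671 + 0.85·0.9329) ≈ 0.0445
After 'steady': P(storm) = 0.55·0.0445 / (0.55·0.0445 + 0.85·0.9555) ≈ 0.0292
After 'steady': P(storm) = 0.55·0.0292 / (0.55·0.0292 + 0.85·0.9708) ≈ 0.0191
After 'falling': P(storm) = 0.45·0.0191 / (0.45·0.0191 + 0.15·0.9809) ≈ 0.0552
After 'steady': P(storm) = 0.55·0.0552 / (0.55·0.0552 + 0.85·0.9448) ≈ 0.0364

0.036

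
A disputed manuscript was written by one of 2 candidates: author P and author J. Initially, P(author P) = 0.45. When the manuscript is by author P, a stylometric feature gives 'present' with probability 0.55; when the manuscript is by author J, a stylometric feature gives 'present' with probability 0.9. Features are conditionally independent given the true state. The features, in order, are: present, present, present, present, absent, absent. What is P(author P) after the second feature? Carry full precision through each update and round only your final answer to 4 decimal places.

Apply Bayes' rule sequentially, carrying P(author P) forward.
After 'present': P(author P) = 0.55·0.4500 / (0.55·0.4500 + 0.9·0.5500) ≈ 0.3333
After 'present': P(author P) = 0.55·0.3333 / (0.55·0.3333 + 0.9·0.6667) ≈ 0.2340

0.2340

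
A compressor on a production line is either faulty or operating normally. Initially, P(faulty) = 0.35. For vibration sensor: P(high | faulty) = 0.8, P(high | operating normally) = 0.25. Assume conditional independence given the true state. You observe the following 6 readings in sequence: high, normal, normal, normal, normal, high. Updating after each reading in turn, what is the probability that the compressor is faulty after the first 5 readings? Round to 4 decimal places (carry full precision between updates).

0.0086

After 'high': P(faulty) = 0.8·0.3500 / (0.8·0.3500 + 0.25·0.6500) ≈ 0.6328
After 'normal': P(faulty) = 0.2·0.6328 / (0.2·0.6328 + 0.75·0.3672) ≈ 0.3148
After 'normal': P(faulty) = 0.2·0.3148 / (0.2·0.3148 + 0.75·0.6852) ≈ 0.1092
After 'normal': P(faulty) = 0.2·0.1092 / (0.2·0.1092 + 0.75·0.8908) ≈ 0.0316
After 'normal': P(faulty) = 0.2·0.0316 / (0.2·0.0316 + 0.75·0.9684) ≈ 0.0086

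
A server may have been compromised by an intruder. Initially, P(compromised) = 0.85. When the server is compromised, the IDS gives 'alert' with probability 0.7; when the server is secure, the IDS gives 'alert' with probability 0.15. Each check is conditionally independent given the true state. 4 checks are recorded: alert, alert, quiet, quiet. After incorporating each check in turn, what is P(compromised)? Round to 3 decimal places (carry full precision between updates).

After 'alert': P(compromised) = 0.7·0.8500 / (0.7·0.8500 + 0.15·0.1500) ≈ 0.9636
After 'alert': P(compromised) = 0.7·0.9636 / (0.7·0.9636 + 0.15·0.0364) ≈ 0.9920
After 'quiet': P(compromised) = 0.3·0.9920 / (0.3·0.9920 + 0.85·0.0080) ≈ 0.9776
After 'quiet': P(compromised) = 0.3·0.9776 / (0.3·0.9776 + 0.85·0.0224) ≈ 0.9389

0.939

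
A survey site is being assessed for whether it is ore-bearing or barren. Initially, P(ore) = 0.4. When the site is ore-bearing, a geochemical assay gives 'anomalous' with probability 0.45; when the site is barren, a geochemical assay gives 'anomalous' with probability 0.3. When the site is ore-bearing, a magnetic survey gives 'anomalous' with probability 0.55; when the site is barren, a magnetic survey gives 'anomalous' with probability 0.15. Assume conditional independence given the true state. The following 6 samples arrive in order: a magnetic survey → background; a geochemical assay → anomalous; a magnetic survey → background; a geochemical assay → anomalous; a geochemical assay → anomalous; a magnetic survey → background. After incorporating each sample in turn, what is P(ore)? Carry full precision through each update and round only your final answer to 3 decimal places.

Apply Bayes' rule sequentially, carrying P(ore) forward.
After a magnetic survey='background': P(ore) = 0.45·0.4000 / (0.45·0.4000 + 0.85·0.6000) ≈ 0.2609
After a geochemical assay='anomalous': P(ore) = 0.45·0.2609 / (0.45·0.2609 + 0.3·0.7391) ≈ 0.3462
After a magnetic survey='background': P(ore) = 0.45·0.3462 / (0.45·0.3462 + 0.85·0.6538) ≈ 0.2189
After a geochemical assay='anomalous': P(ore) = 0.45·0.2189 / (0.45·0.2189 + 0.3·0.7811) ≈ 0.2960
After a geochemical assay='anomalous': P(ore) = 0.45·0.2960 / (0.45·0.2960 + 0.3·0.7040) ≈ 0.3867
After a magnetic survey='background': P(ore) = 0.45·0.3867 / (0.45·0.3867 + 0.85·0.6133) ≈ 0.2503

0.250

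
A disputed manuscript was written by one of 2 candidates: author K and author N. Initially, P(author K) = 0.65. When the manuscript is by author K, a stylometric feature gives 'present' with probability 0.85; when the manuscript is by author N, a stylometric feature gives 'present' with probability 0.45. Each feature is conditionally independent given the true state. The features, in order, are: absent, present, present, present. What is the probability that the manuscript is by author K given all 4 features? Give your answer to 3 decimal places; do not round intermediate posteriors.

0.773

Each posterior becomes the prior for the next update.
After 'absent': P(author K) = 0.15·0.6500 / (0.15·0.6500 + 0.55·0.3500) ≈ 0.3362
After 'present': P(author K) = 0.85·0.3362 / (0.85·0.3362 + 0.45·0.6638) ≈ 0.4889
After 'present': P(author K) = 0.85·0.4889 / (0.85·0.4889 + 0.45·0.5111) ≈ 0.6438
After 'present': P(author K) = 0.85·0.6438 / (0.85·0.6438 + 0.45·0.3562) ≈ 0.7734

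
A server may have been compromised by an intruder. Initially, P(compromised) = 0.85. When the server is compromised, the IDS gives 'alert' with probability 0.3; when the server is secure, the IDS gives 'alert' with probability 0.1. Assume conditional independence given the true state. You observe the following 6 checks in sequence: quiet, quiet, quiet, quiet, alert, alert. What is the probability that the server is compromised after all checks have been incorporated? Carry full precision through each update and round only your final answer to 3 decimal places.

Apply Bayes' rule sequentially, carrying P(compromised) forward.
After 'quiet': P(compromised) = 0.7·0.8500 / (0.7·0.8500 + 0.9·0.1500) ≈ 0.8151
After 'quiet': P(compromised) = 0.7·0.8151 / (0.7·0.8151 + 0.9·0.1849) ≈ 0.7742
After 'quiet': P(compromised) = 0.7·0.7742 / (0.7·0.7742 + 0.9·0.2258) ≈ 0.7272
After 'quiet': P(compromised) = 0.7·0.7272 / (0.7·0.7272 + 0.9·0.2728) ≈ 0.6747
After 'alert': P(compromised) = 0.3·0.6747 / (0.3·0.6747 + 0.1·0.3253) ≈ 0.8615
After 'alert': P(compromised) = 0.3·0.8615 / (0.3·0.8615 + 0.1·0.1385) ≈ 0.9491

0.949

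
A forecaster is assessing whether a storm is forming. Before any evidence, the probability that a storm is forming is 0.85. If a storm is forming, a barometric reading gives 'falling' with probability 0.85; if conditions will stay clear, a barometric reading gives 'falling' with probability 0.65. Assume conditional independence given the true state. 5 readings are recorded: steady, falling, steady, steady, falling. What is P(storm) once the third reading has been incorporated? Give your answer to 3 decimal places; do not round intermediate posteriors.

0.576

After 'steady': P(storm) = 0.15·0.8500 / (0.15·0.8500 + 0.35·0.1500) ≈ 0.7083
After 'falling': P(storm) = 0.85·0.7083 / (0.85·0.7083 + 0.65·0.2917) ≈ 0.7605
After 'steady': P(storm) = 0.15·0.7605 / (0.15·0.7605 + 0.35·0.2395) ≈ 0.5765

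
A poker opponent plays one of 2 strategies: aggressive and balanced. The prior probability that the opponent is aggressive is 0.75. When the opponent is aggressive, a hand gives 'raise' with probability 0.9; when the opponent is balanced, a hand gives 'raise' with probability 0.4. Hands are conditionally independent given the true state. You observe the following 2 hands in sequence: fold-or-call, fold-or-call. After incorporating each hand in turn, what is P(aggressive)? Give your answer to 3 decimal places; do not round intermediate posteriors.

0.077

After 'fold-or-call': P(aggressive) = 0.1·0.7500 / (0.1·0.7500 + 0.6·0.2500) ≈ 0.3333
After 'fold-or-call': P(aggressive) = 0.1·0.3333 / (0.1·0.3333 + 0.6·0.6667) ≈ 0.0769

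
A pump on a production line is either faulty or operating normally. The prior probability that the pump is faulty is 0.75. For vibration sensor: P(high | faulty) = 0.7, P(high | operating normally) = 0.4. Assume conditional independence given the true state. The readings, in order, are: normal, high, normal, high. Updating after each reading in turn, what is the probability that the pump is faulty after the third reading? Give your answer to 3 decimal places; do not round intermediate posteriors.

0.568

After 'normal': P(faulty) = 0.3·0.7500 / (0.3·0.7500 + 0.6·0.2500) ≈ 0.6000
After 'high': P(faulty) = 0.7·0.6000 / (0.7·0.6000 + 0.4·0.4000) ≈ 0.7241
After 'normal': P(faulty) = 0.3·0.7241 / (0.3·0.7241 + 0.6·0.2759) ≈ 0.5676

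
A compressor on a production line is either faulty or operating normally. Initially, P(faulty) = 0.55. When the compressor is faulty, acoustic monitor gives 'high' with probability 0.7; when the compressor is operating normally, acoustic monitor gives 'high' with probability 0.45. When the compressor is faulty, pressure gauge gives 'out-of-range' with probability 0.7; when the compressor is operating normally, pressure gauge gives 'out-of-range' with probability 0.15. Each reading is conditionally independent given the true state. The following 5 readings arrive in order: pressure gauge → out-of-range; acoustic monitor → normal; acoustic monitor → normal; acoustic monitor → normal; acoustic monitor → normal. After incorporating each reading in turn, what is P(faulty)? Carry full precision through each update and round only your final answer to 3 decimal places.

After pressure gauge='out-of-range': P(faulty) = 0.7·0.5500 / (0.7·0.5500 + 0.15·0.4500) ≈ 0.8508
After acoustic monitor='normal': P(faulty) = 0.3·0.8508 / (0.3·0.8508 + 0.55·0.1492) ≈ 0.7568
After acoustic monitor='normal': P(faulty) = 0.3·0.7568 / (0.3·0.7568 + 0.55·0.2432) ≈ 0.6292
After acoustic monitor='normal': P(faulty) = 0.3·0.6292 / (0.3·0.6292 + 0.55·0.3708) ≈ 0.4807
After acoustic monitor='normal': P(faulty) = 0.3·0.4807 / (0.3·0.4807 + 0.55·0.5193) ≈ 0.3355

0.335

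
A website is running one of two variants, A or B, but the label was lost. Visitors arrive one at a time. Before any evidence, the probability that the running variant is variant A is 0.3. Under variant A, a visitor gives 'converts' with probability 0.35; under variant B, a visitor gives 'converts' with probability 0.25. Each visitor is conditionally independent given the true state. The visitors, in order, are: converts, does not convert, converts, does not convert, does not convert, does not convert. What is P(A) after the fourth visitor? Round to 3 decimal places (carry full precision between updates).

After 'converts': P(A) = 0.35·0.3000 / (0.35·0.3000 + 0.25·0.7000) ≈ 0.3750
After 'does not convert': P(A) = 0.65·0.3750 / (0.65·0.3750 + 0.75·0.6250) ≈ 0.3421
After 'converts': P(A) = 0.35·0.3421 / (0.35·0.3421 + 0.25·0.6579) ≈ 0.4213
After 'does not convert': P(A) = 0.65·0.4213 / (0.65·0.4213 + 0.75·0.5787) ≈ 0.3869

0.387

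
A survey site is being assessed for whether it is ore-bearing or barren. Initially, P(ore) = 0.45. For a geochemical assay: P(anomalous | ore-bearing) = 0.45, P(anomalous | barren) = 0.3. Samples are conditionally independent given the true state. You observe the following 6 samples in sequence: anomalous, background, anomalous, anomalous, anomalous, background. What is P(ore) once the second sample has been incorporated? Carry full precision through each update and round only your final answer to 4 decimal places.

Apply Bayes' rule sequentially, carrying P(ore) forward.
After 'anomalous': P(ore) = 0.45·0.4500 / (0.45·0.4500 + 0.3·0.5500) ≈ 0.5510
After 'background': P(ore) = 0.55·0.5510 / (0.55·0.5510 + 0.7·0.4490) ≈ 0.4909

0.4909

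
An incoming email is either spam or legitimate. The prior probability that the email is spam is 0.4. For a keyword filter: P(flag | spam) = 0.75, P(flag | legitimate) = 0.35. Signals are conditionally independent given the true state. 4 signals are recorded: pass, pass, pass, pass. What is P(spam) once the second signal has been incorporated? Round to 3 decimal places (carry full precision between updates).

Apply Bayes' rule sequentially, carrying P(spam) forward.
After 'pass': P(spam) = 0.25·0.4000 / (0.25·0.4000 + 0.65·0.6000) ≈ 0.2041
After 'pass': P(spam) = 0.25·0.2041 / (0.25·0.2041 + 0.65·0.7959) ≈ 0.0898

0.090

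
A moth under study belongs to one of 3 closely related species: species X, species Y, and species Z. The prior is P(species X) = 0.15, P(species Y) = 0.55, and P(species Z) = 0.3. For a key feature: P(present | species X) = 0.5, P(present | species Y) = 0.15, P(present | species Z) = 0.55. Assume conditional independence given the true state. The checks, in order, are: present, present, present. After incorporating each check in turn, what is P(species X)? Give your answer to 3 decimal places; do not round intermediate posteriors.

0.266

After 'present': normaliser = 0.5·0.1500 + 0.15·0.5500 + 0.55·0.3000; P(species X) ≈ 0.2326, P(species Y) ≈ 0.2558, P(species Z) ≈ 0.5116
After 'present': normaliser = 0.5·0.2326 + 0.15·0.2558 + 0.55·0.5116; P(species X) ≈ 0.2667, P(species Y) ≈ 0.0880, P(species Z) ≈ 0.6453
After 'present': normaliser = 0.5·0.2667 + 0.15·0.0880 + 0.55·0.6453; P(species X) ≈ 0.2659, P(species Y) ≈ 0.0263, P(species Z) ≈ 0.7078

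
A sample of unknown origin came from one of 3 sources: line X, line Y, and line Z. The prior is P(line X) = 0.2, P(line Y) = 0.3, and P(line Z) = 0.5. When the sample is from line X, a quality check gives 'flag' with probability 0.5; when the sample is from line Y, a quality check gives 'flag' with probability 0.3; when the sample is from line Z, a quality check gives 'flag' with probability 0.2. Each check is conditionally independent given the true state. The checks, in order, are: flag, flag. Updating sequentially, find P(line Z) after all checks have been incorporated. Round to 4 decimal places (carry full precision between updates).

0.2062

Apply Bayes' rule sequentially, carrying P(line Z) forward.
After 'flag': normaliser = 0.5·0.2000 + 0.3·0.3000 + 0.2·0.5000; P(line X) ≈ 0.3448, P(line Y) ≈ 0.3103, P(line Z) ≈ 0.3448
After 'flag': normaliser = 0.5·0.3448 + 0.3·0.3103 + 0.2·0.3448; P(line X) ≈ 0.5155, P(line Y) ≈ 0.2784, P(line Z) ≈ 0.2062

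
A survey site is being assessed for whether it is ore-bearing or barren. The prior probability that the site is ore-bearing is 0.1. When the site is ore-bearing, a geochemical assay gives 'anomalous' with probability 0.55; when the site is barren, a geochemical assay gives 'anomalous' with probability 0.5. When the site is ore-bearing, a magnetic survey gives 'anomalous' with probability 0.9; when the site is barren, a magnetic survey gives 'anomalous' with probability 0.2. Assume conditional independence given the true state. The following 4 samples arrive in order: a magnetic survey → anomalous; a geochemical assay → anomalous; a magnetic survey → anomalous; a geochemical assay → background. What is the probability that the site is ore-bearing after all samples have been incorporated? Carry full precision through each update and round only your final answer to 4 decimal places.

After a magnetic survey='anomalous': P(ore) = 0.9·0.1000 / (0.9·0.1000 + 0.2·0.9000) ≈ 0.3333
After a geochemical assay='anomalous': P(ore) = 0.55·0.3333 / (0.55·0.3333 + 0.5·0.6667) ≈ 0.3548
After a magnetic survey='anomalous': P(ore) = 0.9·0.3548 / (0.9·0.3548 + 0.2·0.6452) ≈ 0.7122
After a geochemical assay='background': P(ore) = 0.45·0.7122 / (0.45·0.7122 + 0.5·0.2878) ≈ 0.6902

0.6902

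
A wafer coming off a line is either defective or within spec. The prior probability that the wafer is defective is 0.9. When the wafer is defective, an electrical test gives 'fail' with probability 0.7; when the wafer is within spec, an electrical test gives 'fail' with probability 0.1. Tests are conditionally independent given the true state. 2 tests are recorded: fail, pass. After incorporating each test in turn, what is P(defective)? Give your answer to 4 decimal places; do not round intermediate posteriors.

0.9545

After 'fail': P(defective) = 0.7·0.9000 / (0.7·0.9000 + 0.1·0.1000) ≈ 0.9844
After 'pass': P(defective) = 0.3·0.9844 / (0.3·0.9844 + 0.9·0.0156) ≈ 0.9545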